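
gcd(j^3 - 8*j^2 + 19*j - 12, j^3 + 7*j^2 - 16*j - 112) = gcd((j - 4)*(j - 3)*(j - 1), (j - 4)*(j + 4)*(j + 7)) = j - 4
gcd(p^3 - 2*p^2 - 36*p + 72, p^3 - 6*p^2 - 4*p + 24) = p^2 - 8*p + 12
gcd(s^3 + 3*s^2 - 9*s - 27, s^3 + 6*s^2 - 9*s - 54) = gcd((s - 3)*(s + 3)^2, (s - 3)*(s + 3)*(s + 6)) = s^2 - 9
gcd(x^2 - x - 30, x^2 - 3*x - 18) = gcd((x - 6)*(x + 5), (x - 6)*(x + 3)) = x - 6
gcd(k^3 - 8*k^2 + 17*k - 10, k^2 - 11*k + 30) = k - 5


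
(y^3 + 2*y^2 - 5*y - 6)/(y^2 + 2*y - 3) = (y^2 - y - 2)/(y - 1)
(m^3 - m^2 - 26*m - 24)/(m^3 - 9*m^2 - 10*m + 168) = (m + 1)/(m - 7)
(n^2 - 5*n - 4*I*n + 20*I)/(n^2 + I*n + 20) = (n - 5)/(n + 5*I)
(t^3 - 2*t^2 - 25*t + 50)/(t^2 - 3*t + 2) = (t^2 - 25)/(t - 1)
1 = 1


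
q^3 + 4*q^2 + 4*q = q*(q + 2)^2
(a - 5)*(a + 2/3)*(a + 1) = a^3 - 10*a^2/3 - 23*a/3 - 10/3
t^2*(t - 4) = t^3 - 4*t^2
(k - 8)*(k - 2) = k^2 - 10*k + 16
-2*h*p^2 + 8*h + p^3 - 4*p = (-2*h + p)*(p - 2)*(p + 2)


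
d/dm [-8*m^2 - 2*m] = -16*m - 2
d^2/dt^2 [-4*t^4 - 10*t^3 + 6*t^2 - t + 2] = -48*t^2 - 60*t + 12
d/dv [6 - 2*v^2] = -4*v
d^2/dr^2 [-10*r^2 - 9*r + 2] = -20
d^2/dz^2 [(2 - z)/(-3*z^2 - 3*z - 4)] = 6*((1 - 3*z)*(3*z^2 + 3*z + 4) + 3*(z - 2)*(2*z + 1)^2)/(3*z^2 + 3*z + 4)^3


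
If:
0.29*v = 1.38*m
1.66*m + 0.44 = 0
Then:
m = -0.27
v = -1.26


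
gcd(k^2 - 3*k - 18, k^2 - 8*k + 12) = k - 6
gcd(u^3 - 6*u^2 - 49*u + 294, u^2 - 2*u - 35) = u - 7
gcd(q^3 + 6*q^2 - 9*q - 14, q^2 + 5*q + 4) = q + 1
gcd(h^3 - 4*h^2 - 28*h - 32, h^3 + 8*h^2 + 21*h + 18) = h + 2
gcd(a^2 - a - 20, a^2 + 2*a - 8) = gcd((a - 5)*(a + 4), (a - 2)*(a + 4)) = a + 4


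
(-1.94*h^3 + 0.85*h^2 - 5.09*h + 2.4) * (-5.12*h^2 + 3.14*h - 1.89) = 9.9328*h^5 - 10.4436*h^4 + 32.3964*h^3 - 29.8771*h^2 + 17.1561*h - 4.536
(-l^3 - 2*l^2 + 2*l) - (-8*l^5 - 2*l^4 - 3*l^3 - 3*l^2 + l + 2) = 8*l^5 + 2*l^4 + 2*l^3 + l^2 + l - 2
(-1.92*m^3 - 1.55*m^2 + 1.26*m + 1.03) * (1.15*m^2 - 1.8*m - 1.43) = -2.208*m^5 + 1.6735*m^4 + 6.9846*m^3 + 1.133*m^2 - 3.6558*m - 1.4729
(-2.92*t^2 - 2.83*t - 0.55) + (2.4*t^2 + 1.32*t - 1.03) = -0.52*t^2 - 1.51*t - 1.58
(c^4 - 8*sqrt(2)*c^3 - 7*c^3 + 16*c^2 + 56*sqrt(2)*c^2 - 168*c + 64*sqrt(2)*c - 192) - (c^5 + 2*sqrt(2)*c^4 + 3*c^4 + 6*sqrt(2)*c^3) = -c^5 - 2*sqrt(2)*c^4 - 2*c^4 - 14*sqrt(2)*c^3 - 7*c^3 + 16*c^2 + 56*sqrt(2)*c^2 - 168*c + 64*sqrt(2)*c - 192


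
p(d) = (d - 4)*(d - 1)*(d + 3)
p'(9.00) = 196.00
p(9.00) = 480.00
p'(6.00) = 73.00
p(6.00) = 90.00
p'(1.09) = -11.80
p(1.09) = -1.07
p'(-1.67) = 4.05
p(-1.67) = 20.13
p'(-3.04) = 28.88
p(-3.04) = -1.14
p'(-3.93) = 51.05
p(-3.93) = -36.36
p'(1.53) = -10.10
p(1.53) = -5.93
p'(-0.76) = -6.23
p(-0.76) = 18.77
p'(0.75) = -12.31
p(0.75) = 3.05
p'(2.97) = 3.58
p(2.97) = -12.11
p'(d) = (d - 4)*(d - 1) + (d - 4)*(d + 3) + (d - 1)*(d + 3) = 3*d^2 - 4*d - 11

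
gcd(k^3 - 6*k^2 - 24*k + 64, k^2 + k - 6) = k - 2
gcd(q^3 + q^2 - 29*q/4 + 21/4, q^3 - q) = q - 1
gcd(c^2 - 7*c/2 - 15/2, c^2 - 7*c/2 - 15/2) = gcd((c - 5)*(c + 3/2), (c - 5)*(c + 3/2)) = c^2 - 7*c/2 - 15/2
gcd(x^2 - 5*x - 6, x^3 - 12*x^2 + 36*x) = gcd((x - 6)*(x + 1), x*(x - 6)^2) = x - 6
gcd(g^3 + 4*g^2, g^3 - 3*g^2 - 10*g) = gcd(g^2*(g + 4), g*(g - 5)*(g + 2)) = g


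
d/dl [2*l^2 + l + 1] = 4*l + 1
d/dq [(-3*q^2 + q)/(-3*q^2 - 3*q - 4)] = 4*(3*q^2 + 6*q - 1)/(9*q^4 + 18*q^3 + 33*q^2 + 24*q + 16)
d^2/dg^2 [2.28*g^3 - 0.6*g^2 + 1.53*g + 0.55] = 13.68*g - 1.2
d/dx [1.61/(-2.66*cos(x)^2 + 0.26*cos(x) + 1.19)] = (0.4186 - 8.5652*cos(x))*sin(x)/(-2.66*cos(x)^2 + 0.26*cos(x) + 1.19)^2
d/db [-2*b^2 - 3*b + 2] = -4*b - 3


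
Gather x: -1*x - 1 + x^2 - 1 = x^2 - x - 2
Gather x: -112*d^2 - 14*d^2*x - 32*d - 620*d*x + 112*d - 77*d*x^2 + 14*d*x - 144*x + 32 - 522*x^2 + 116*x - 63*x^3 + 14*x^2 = -112*d^2 + 80*d - 63*x^3 + x^2*(-77*d - 508) + x*(-14*d^2 - 606*d - 28) + 32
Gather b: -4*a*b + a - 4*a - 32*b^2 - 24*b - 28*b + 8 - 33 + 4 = -3*a - 32*b^2 + b*(-4*a - 52) - 21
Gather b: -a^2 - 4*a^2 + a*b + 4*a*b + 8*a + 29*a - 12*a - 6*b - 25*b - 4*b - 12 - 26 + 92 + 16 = -5*a^2 + 25*a + b*(5*a - 35) + 70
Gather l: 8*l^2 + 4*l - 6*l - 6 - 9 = 8*l^2 - 2*l - 15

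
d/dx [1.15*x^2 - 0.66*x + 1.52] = 2.3*x - 0.66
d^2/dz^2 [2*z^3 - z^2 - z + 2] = 12*z - 2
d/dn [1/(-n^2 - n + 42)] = (2*n + 1)/(n^2 + n - 42)^2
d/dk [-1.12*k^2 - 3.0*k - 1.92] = -2.24*k - 3.0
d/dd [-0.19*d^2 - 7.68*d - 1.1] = -0.38*d - 7.68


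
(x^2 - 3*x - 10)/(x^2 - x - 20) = (x + 2)/(x + 4)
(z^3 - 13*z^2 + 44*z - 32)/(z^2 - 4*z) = z - 9 + 8/z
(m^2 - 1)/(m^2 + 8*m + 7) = (m - 1)/(m + 7)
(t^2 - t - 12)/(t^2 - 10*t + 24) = (t + 3)/(t - 6)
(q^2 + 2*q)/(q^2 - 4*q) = (q + 2)/(q - 4)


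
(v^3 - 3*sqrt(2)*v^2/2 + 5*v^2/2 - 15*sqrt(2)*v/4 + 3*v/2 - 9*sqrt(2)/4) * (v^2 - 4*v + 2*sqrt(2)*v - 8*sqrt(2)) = v^5 - 3*v^4/2 + sqrt(2)*v^4/2 - 29*v^3/2 - 3*sqrt(2)*v^3/4 - 17*sqrt(2)*v^2/4 + 3*v^2 - 3*sqrt(2)*v + 51*v + 36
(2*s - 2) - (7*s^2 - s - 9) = -7*s^2 + 3*s + 7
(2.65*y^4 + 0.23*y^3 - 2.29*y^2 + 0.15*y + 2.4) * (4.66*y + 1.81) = 12.349*y^5 + 5.8683*y^4 - 10.2551*y^3 - 3.4459*y^2 + 11.4555*y + 4.344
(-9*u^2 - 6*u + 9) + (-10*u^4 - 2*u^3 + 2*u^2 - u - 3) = -10*u^4 - 2*u^3 - 7*u^2 - 7*u + 6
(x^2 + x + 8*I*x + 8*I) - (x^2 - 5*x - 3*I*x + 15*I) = 6*x + 11*I*x - 7*I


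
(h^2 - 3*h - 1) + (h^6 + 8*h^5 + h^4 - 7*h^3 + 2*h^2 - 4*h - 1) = h^6 + 8*h^5 + h^4 - 7*h^3 + 3*h^2 - 7*h - 2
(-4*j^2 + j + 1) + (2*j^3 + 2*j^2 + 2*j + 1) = 2*j^3 - 2*j^2 + 3*j + 2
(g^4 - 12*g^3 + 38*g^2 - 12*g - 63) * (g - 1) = g^5 - 13*g^4 + 50*g^3 - 50*g^2 - 51*g + 63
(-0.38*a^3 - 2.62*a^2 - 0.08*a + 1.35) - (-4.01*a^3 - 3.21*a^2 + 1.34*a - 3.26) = 3.63*a^3 + 0.59*a^2 - 1.42*a + 4.61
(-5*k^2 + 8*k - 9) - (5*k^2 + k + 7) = -10*k^2 + 7*k - 16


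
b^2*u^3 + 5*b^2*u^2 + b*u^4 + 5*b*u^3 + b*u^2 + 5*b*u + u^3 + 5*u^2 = u*(b + u)*(u + 5)*(b*u + 1)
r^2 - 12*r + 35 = (r - 7)*(r - 5)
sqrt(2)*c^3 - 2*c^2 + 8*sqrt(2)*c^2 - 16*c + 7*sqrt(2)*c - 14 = (c + 7)*(c - sqrt(2))*(sqrt(2)*c + sqrt(2))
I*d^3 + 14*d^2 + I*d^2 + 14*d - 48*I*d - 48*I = (d - 8*I)*(d - 6*I)*(I*d + I)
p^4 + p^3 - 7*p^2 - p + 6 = (p - 2)*(p - 1)*(p + 1)*(p + 3)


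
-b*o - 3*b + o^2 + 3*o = (-b + o)*(o + 3)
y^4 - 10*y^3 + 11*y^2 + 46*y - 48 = (y - 8)*(y - 3)*(y - 1)*(y + 2)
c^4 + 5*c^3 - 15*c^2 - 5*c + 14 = (c - 2)*(c - 1)*(c + 1)*(c + 7)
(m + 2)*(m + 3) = m^2 + 5*m + 6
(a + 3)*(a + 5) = a^2 + 8*a + 15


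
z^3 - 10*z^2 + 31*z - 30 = (z - 5)*(z - 3)*(z - 2)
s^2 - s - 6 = (s - 3)*(s + 2)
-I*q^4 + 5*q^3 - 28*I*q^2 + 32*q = q*(q - 4*I)*(q + 8*I)*(-I*q + 1)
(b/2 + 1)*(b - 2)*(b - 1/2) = b^3/2 - b^2/4 - 2*b + 1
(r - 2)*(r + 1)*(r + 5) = r^3 + 4*r^2 - 7*r - 10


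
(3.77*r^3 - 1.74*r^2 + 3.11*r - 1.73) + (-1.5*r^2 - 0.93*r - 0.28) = 3.77*r^3 - 3.24*r^2 + 2.18*r - 2.01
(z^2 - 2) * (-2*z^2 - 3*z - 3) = -2*z^4 - 3*z^3 + z^2 + 6*z + 6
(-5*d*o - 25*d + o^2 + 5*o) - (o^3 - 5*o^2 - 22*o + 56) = -5*d*o - 25*d - o^3 + 6*o^2 + 27*o - 56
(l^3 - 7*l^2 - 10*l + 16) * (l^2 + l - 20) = l^5 - 6*l^4 - 37*l^3 + 146*l^2 + 216*l - 320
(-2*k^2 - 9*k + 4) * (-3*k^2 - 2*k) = 6*k^4 + 31*k^3 + 6*k^2 - 8*k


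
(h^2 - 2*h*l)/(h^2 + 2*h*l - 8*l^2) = h/(h + 4*l)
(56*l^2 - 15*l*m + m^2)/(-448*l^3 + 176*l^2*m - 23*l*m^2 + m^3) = -1/(8*l - m)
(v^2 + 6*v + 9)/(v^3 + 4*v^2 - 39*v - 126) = (v + 3)/(v^2 + v - 42)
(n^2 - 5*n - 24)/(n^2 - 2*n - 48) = (n + 3)/(n + 6)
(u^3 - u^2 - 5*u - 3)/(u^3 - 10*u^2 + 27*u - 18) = (u^2 + 2*u + 1)/(u^2 - 7*u + 6)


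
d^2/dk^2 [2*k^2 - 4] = 4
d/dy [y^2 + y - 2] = 2*y + 1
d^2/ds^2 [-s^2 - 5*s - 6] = -2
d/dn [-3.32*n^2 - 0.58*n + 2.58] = -6.64*n - 0.58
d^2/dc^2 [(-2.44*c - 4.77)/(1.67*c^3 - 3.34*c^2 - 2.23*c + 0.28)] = (-40.829496*c^5 - 77.977644*c^4 + 353.08476*c^3 - 198.998202*c^2 - 213.4761*c - 59.410346)/(4.657463*c^9 - 27.944778*c^8 + 37.231815*c^7 + 39.713936*c^6 - 59.087439*c^5 - 46.714242*c^4 + 1.816193*c^3 + 3.391668*c^2 - 0.524496*c + 0.021952)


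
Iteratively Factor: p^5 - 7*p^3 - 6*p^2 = (p)*(p^4 - 7*p^2 - 6*p) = p*(p + 1)*(p^3 - p^2 - 6*p) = p*(p - 3)*(p + 1)*(p^2 + 2*p) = p*(p - 3)*(p + 1)*(p + 2)*(p)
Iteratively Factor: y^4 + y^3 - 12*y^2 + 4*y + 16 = (y - 2)*(y^3 + 3*y^2 - 6*y - 8) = (y - 2)*(y + 1)*(y^2 + 2*y - 8) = (y - 2)^2*(y + 1)*(y + 4)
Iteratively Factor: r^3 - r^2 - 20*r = (r + 4)*(r^2 - 5*r) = (r - 5)*(r + 4)*(r)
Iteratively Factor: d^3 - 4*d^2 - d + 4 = (d + 1)*(d^2 - 5*d + 4) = (d - 4)*(d + 1)*(d - 1)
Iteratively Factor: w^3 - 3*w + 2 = (w - 1)*(w^2 + w - 2) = (w - 1)*(w + 2)*(w - 1)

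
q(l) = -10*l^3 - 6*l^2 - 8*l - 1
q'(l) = -30*l^2 - 12*l - 8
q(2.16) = -147.05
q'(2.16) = -173.89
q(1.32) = -45.01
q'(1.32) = -76.11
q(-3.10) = 264.05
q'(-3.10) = -259.10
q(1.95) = -113.56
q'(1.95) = -145.48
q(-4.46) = 802.50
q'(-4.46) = -551.23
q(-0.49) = 2.66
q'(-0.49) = -9.32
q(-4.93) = 1090.84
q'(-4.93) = -677.99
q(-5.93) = 1920.73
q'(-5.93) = -991.79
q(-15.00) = 32519.00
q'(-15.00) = -6578.00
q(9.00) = -7849.00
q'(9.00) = -2546.00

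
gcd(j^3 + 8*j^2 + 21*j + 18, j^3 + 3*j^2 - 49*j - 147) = j + 3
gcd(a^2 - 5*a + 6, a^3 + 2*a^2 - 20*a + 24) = a - 2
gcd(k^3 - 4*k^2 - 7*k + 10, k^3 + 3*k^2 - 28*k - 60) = k^2 - 3*k - 10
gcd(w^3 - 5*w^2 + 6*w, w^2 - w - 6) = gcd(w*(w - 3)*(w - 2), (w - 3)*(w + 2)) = w - 3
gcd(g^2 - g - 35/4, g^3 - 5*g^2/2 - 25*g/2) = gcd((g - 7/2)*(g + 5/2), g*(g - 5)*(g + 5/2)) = g + 5/2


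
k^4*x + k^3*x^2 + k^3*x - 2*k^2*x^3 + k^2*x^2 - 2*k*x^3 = k*(k - x)*(k + 2*x)*(k*x + x)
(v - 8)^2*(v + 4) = v^3 - 12*v^2 + 256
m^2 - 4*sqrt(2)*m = m*(m - 4*sqrt(2))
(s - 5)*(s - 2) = s^2 - 7*s + 10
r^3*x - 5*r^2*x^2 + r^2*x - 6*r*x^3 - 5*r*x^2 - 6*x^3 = (r - 6*x)*(r + x)*(r*x + x)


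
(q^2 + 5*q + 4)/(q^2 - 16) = (q + 1)/(q - 4)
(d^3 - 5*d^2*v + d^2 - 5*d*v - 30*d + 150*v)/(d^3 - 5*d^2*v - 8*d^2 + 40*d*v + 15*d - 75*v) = (d + 6)/(d - 3)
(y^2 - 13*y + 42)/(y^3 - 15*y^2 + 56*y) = (y - 6)/(y*(y - 8))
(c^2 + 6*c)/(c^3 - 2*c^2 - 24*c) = (c + 6)/(c^2 - 2*c - 24)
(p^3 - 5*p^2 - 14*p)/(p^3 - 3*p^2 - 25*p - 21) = p*(p + 2)/(p^2 + 4*p + 3)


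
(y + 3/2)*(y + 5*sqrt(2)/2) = y^2 + 3*y/2 + 5*sqrt(2)*y/2 + 15*sqrt(2)/4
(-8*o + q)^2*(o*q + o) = 64*o^3*q + 64*o^3 - 16*o^2*q^2 - 16*o^2*q + o*q^3 + o*q^2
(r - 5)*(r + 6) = r^2 + r - 30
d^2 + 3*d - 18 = (d - 3)*(d + 6)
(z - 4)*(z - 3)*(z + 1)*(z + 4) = z^4 - 2*z^3 - 19*z^2 + 32*z + 48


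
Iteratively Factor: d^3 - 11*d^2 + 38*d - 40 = (d - 4)*(d^2 - 7*d + 10) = (d - 4)*(d - 2)*(d - 5)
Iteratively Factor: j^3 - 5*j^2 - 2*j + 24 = (j + 2)*(j^2 - 7*j + 12) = (j - 4)*(j + 2)*(j - 3)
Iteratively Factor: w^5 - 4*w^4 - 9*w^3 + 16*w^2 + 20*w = (w + 2)*(w^4 - 6*w^3 + 3*w^2 + 10*w) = (w + 1)*(w + 2)*(w^3 - 7*w^2 + 10*w) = w*(w + 1)*(w + 2)*(w^2 - 7*w + 10) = w*(w - 5)*(w + 1)*(w + 2)*(w - 2)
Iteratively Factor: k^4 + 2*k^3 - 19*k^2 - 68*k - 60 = (k + 2)*(k^3 - 19*k - 30) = (k + 2)^2*(k^2 - 2*k - 15) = (k - 5)*(k + 2)^2*(k + 3)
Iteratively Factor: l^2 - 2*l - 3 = (l + 1)*(l - 3)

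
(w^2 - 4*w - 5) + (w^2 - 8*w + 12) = 2*w^2 - 12*w + 7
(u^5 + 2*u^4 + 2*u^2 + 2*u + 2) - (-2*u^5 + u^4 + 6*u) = 3*u^5 + u^4 + 2*u^2 - 4*u + 2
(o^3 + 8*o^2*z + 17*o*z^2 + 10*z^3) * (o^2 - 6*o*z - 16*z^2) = o^5 + 2*o^4*z - 47*o^3*z^2 - 220*o^2*z^3 - 332*o*z^4 - 160*z^5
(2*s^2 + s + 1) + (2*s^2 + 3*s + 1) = 4*s^2 + 4*s + 2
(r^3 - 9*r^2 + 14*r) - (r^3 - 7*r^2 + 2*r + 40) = -2*r^2 + 12*r - 40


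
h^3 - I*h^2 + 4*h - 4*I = (h - 2*I)*(h - I)*(h + 2*I)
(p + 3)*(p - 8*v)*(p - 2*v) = p^3 - 10*p^2*v + 3*p^2 + 16*p*v^2 - 30*p*v + 48*v^2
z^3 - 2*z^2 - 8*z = z*(z - 4)*(z + 2)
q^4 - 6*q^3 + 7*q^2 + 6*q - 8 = (q - 4)*(q - 2)*(q - 1)*(q + 1)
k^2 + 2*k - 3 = (k - 1)*(k + 3)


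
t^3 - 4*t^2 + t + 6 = (t - 3)*(t - 2)*(t + 1)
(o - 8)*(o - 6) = o^2 - 14*o + 48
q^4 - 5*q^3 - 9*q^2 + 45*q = q*(q - 5)*(q - 3)*(q + 3)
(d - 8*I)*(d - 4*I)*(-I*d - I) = -I*d^3 - 12*d^2 - I*d^2 - 12*d + 32*I*d + 32*I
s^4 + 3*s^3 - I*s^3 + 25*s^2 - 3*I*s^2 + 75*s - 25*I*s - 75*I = (s + 3)*(s - 5*I)*(s - I)*(s + 5*I)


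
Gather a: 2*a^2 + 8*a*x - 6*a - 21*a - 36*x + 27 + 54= 2*a^2 + a*(8*x - 27) - 36*x + 81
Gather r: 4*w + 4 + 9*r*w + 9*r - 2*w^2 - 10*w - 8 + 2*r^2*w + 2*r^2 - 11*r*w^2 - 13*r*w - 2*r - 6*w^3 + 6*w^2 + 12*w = r^2*(2*w + 2) + r*(-11*w^2 - 4*w + 7) - 6*w^3 + 4*w^2 + 6*w - 4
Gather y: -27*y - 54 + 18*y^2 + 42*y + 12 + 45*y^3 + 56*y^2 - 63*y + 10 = 45*y^3 + 74*y^2 - 48*y - 32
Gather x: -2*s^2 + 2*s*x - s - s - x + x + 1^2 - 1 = -2*s^2 + 2*s*x - 2*s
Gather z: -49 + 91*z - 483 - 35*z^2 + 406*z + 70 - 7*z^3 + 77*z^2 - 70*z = -7*z^3 + 42*z^2 + 427*z - 462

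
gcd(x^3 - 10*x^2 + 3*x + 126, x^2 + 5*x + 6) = x + 3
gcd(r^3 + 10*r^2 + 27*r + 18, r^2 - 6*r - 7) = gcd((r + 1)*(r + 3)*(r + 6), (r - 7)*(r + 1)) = r + 1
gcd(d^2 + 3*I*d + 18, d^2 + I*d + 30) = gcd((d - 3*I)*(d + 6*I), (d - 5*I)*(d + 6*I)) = d + 6*I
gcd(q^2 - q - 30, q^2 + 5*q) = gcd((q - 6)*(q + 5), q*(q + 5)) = q + 5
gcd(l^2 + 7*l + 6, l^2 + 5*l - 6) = l + 6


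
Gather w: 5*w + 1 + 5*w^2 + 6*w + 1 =5*w^2 + 11*w + 2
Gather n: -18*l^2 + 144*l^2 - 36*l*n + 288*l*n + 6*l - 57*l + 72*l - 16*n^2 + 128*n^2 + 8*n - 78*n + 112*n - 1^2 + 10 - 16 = 126*l^2 + 21*l + 112*n^2 + n*(252*l + 42) - 7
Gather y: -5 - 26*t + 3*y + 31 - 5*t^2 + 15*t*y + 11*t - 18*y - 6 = -5*t^2 - 15*t + y*(15*t - 15) + 20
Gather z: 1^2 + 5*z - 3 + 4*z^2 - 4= 4*z^2 + 5*z - 6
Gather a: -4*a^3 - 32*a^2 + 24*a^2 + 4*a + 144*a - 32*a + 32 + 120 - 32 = -4*a^3 - 8*a^2 + 116*a + 120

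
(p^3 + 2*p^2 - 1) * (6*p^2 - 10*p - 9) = 6*p^5 + 2*p^4 - 29*p^3 - 24*p^2 + 10*p + 9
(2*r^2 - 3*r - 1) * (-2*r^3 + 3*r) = -4*r^5 + 6*r^4 + 8*r^3 - 9*r^2 - 3*r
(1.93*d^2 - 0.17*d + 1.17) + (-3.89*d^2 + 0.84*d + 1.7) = -1.96*d^2 + 0.67*d + 2.87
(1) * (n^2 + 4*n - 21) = n^2 + 4*n - 21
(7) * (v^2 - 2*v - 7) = 7*v^2 - 14*v - 49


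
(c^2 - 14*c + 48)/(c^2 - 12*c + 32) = (c - 6)/(c - 4)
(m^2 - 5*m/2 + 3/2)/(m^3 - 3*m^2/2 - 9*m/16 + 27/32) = 16*(m - 1)/(16*m^2 - 9)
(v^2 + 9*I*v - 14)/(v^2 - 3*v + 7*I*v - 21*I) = (v + 2*I)/(v - 3)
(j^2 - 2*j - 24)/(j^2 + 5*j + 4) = (j - 6)/(j + 1)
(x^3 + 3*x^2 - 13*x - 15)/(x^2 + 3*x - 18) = (x^2 + 6*x + 5)/(x + 6)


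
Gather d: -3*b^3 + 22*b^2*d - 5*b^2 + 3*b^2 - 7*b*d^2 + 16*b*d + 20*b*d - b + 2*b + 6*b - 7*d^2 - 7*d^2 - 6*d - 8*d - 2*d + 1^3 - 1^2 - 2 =-3*b^3 - 2*b^2 + 7*b + d^2*(-7*b - 14) + d*(22*b^2 + 36*b - 16) - 2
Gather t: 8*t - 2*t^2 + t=-2*t^2 + 9*t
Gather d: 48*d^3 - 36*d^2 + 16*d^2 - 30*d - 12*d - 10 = 48*d^3 - 20*d^2 - 42*d - 10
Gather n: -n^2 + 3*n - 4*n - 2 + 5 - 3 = -n^2 - n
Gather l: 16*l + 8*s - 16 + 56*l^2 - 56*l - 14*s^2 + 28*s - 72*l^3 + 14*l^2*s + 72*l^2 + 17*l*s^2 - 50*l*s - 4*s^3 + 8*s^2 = -72*l^3 + l^2*(14*s + 128) + l*(17*s^2 - 50*s - 40) - 4*s^3 - 6*s^2 + 36*s - 16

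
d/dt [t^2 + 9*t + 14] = 2*t + 9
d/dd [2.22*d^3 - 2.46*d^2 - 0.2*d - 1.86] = 6.66*d^2 - 4.92*d - 0.2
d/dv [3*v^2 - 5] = 6*v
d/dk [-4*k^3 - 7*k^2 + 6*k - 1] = -12*k^2 - 14*k + 6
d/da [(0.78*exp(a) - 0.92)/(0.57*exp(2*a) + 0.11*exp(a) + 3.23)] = (-0.4446*exp(2*a) + 1.0488*exp(a) + 2.6206)*exp(a)/(0.3249*exp(4*a) + 0.1254*exp(3*a) + 3.6943*exp(2*a) + 0.7106*exp(a) + 10.4329)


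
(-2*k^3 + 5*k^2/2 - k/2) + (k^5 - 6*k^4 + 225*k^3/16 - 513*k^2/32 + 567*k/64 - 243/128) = k^5 - 6*k^4 + 193*k^3/16 - 433*k^2/32 + 535*k/64 - 243/128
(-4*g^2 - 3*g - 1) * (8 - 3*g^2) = 12*g^4 + 9*g^3 - 29*g^2 - 24*g - 8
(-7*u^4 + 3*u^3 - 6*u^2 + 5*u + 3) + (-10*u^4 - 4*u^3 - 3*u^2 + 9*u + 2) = -17*u^4 - u^3 - 9*u^2 + 14*u + 5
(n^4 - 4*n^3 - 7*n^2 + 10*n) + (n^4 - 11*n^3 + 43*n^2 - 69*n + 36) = 2*n^4 - 15*n^3 + 36*n^2 - 59*n + 36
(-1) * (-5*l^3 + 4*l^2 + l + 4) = 5*l^3 - 4*l^2 - l - 4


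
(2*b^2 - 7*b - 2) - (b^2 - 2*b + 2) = b^2 - 5*b - 4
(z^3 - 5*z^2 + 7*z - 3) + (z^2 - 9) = z^3 - 4*z^2 + 7*z - 12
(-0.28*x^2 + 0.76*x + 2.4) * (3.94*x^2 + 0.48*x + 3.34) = -1.1032*x^4 + 2.86*x^3 + 8.8856*x^2 + 3.6904*x + 8.016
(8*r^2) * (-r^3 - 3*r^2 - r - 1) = -8*r^5 - 24*r^4 - 8*r^3 - 8*r^2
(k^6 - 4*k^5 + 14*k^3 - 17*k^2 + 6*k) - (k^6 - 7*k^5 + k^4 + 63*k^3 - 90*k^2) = 3*k^5 - k^4 - 49*k^3 + 73*k^2 + 6*k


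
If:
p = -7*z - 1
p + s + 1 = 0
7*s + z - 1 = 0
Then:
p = -57/50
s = 7/50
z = 1/50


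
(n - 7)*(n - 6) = n^2 - 13*n + 42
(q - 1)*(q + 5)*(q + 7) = q^3 + 11*q^2 + 23*q - 35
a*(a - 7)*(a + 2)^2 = a^4 - 3*a^3 - 24*a^2 - 28*a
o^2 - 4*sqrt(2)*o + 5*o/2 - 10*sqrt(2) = (o + 5/2)*(o - 4*sqrt(2))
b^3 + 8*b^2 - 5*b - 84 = (b - 3)*(b + 4)*(b + 7)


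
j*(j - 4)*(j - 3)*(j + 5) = j^4 - 2*j^3 - 23*j^2 + 60*j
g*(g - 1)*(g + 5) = g^3 + 4*g^2 - 5*g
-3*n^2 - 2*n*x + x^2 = (-3*n + x)*(n + x)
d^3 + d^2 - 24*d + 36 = (d - 3)*(d - 2)*(d + 6)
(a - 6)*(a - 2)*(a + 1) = a^3 - 7*a^2 + 4*a + 12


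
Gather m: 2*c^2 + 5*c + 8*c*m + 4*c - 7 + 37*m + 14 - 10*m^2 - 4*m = 2*c^2 + 9*c - 10*m^2 + m*(8*c + 33) + 7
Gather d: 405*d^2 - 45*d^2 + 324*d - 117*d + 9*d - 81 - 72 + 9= 360*d^2 + 216*d - 144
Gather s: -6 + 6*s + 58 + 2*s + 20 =8*s + 72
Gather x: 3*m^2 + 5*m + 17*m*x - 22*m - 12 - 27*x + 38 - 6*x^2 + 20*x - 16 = 3*m^2 - 17*m - 6*x^2 + x*(17*m - 7) + 10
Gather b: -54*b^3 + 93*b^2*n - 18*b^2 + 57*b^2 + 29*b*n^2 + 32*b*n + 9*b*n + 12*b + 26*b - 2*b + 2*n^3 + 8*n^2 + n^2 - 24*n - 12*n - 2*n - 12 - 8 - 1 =-54*b^3 + b^2*(93*n + 39) + b*(29*n^2 + 41*n + 36) + 2*n^3 + 9*n^2 - 38*n - 21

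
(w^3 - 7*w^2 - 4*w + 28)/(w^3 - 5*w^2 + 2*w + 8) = (w^2 - 5*w - 14)/(w^2 - 3*w - 4)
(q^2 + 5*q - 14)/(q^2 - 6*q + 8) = (q + 7)/(q - 4)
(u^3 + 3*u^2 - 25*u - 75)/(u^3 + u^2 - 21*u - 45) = (u + 5)/(u + 3)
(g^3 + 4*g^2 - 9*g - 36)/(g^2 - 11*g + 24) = (g^2 + 7*g + 12)/(g - 8)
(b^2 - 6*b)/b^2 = (b - 6)/b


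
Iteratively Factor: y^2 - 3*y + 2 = (y - 1)*(y - 2)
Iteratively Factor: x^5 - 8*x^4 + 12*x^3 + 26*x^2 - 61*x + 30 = (x - 3)*(x^4 - 5*x^3 - 3*x^2 + 17*x - 10) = (x - 3)*(x - 1)*(x^3 - 4*x^2 - 7*x + 10) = (x - 3)*(x - 1)^2*(x^2 - 3*x - 10) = (x - 5)*(x - 3)*(x - 1)^2*(x + 2)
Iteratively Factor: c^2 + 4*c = (c)*(c + 4)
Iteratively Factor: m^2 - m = (m - 1)*(m)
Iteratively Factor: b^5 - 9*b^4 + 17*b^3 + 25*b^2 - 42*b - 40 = (b + 1)*(b^4 - 10*b^3 + 27*b^2 - 2*b - 40) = (b - 5)*(b + 1)*(b^3 - 5*b^2 + 2*b + 8) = (b - 5)*(b - 4)*(b + 1)*(b^2 - b - 2) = (b - 5)*(b - 4)*(b + 1)^2*(b - 2)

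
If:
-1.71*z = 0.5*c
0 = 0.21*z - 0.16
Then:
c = -2.61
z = 0.76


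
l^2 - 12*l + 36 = (l - 6)^2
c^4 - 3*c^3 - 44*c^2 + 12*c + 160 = (c - 8)*(c - 2)*(c + 2)*(c + 5)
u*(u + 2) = u^2 + 2*u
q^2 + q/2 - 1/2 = (q - 1/2)*(q + 1)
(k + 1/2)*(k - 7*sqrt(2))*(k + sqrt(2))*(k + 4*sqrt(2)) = k^4 - 2*sqrt(2)*k^3 + k^3/2 - 62*k^2 - sqrt(2)*k^2 - 56*sqrt(2)*k - 31*k - 28*sqrt(2)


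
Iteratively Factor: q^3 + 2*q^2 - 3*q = (q - 1)*(q^2 + 3*q) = q*(q - 1)*(q + 3)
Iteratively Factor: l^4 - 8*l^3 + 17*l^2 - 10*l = (l)*(l^3 - 8*l^2 + 17*l - 10) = l*(l - 5)*(l^2 - 3*l + 2) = l*(l - 5)*(l - 1)*(l - 2)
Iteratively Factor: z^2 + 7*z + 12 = (z + 4)*(z + 3)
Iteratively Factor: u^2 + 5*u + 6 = (u + 2)*(u + 3)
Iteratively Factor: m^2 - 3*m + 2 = (m - 2)*(m - 1)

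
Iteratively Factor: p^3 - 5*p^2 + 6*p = (p - 3)*(p^2 - 2*p) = (p - 3)*(p - 2)*(p)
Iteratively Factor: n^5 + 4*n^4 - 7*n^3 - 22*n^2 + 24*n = (n + 4)*(n^4 - 7*n^2 + 6*n) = n*(n + 4)*(n^3 - 7*n + 6) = n*(n - 1)*(n + 4)*(n^2 + n - 6) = n*(n - 2)*(n - 1)*(n + 4)*(n + 3)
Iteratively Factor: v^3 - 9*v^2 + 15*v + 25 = (v + 1)*(v^2 - 10*v + 25) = (v - 5)*(v + 1)*(v - 5)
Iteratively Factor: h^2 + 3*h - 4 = (h + 4)*(h - 1)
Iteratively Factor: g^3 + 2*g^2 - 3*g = (g - 1)*(g^2 + 3*g) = g*(g - 1)*(g + 3)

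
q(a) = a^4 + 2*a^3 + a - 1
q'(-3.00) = -53.00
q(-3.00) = 23.00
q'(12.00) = 7777.00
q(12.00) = 24203.00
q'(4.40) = 457.90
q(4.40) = 548.58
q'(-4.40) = -223.58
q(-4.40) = 199.04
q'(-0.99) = 3.00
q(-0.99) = -2.97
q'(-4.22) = -192.76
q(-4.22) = 161.62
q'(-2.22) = -13.19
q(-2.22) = -0.81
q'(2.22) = 74.33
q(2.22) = 47.39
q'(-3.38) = -84.91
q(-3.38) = 48.91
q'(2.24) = 76.06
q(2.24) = 48.90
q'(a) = 4*a^3 + 6*a^2 + 1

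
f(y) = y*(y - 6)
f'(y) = 2*y - 6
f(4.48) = -6.81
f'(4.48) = 2.96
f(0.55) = -3.00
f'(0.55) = -4.90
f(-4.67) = 49.83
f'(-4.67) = -15.34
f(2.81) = -8.96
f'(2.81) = -0.38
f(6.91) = 6.29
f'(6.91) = 7.82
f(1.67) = -7.23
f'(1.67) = -2.66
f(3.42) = -8.82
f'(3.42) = 0.84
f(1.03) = -5.12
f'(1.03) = -3.94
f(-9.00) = 135.00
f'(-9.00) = -24.00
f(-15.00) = 315.00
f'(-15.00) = -36.00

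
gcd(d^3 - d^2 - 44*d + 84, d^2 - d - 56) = d + 7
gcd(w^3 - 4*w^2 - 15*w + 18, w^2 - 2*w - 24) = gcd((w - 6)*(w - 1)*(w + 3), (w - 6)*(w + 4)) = w - 6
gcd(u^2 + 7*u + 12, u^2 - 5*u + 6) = 1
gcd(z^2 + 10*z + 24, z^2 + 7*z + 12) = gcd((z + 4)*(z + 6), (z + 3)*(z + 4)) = z + 4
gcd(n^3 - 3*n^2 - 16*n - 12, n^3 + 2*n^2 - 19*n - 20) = n + 1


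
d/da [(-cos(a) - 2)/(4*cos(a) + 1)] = -7*sin(a)/(4*cos(a) + 1)^2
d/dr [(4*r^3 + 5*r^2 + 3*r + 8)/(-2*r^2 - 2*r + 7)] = (-8*r^4 - 16*r^3 + 80*r^2 + 102*r + 37)/(4*r^4 + 8*r^3 - 24*r^2 - 28*r + 49)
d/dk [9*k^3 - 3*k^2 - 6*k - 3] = 27*k^2 - 6*k - 6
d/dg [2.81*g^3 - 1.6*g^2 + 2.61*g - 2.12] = 8.43*g^2 - 3.2*g + 2.61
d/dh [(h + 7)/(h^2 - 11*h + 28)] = (h^2 - 11*h - (h + 7)*(2*h - 11) + 28)/(h^2 - 11*h + 28)^2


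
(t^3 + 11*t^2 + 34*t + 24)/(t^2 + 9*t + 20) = (t^2 + 7*t + 6)/(t + 5)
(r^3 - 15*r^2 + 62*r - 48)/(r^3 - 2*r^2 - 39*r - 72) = (r^2 - 7*r + 6)/(r^2 + 6*r + 9)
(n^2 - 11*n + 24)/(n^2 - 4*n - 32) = (n - 3)/(n + 4)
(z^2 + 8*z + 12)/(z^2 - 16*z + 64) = (z^2 + 8*z + 12)/(z^2 - 16*z + 64)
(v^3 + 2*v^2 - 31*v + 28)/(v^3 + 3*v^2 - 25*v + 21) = (v - 4)/(v - 3)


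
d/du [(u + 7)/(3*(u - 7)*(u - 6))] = (-u^2 - 14*u + 133)/(3*(u^4 - 26*u^3 + 253*u^2 - 1092*u + 1764))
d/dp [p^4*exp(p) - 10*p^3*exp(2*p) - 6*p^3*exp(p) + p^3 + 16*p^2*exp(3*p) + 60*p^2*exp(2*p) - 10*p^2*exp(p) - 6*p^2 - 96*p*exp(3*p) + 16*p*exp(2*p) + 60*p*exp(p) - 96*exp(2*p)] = p^4*exp(p) - 20*p^3*exp(2*p) - 2*p^3*exp(p) + 48*p^2*exp(3*p) + 90*p^2*exp(2*p) - 28*p^2*exp(p) + 3*p^2 - 256*p*exp(3*p) + 152*p*exp(2*p) + 40*p*exp(p) - 12*p - 96*exp(3*p) - 176*exp(2*p) + 60*exp(p)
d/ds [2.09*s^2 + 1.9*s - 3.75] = 4.18*s + 1.9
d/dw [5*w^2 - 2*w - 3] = 10*w - 2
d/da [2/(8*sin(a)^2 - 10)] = -4*sin(2*a)/(2*cos(2*a) + 3)^2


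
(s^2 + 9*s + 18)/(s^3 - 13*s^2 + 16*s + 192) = (s + 6)/(s^2 - 16*s + 64)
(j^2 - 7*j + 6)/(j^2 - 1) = (j - 6)/(j + 1)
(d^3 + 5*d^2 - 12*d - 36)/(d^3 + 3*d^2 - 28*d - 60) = (d - 3)/(d - 5)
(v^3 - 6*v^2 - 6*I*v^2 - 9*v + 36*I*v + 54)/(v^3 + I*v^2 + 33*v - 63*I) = (v - 6)/(v + 7*I)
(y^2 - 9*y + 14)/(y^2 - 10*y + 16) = (y - 7)/(y - 8)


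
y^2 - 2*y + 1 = (y - 1)^2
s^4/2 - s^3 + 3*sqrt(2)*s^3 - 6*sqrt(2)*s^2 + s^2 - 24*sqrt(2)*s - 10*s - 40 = (s - 4)*(s + 5*sqrt(2))*(sqrt(2)*s/2 + 1)*(sqrt(2)*s/2 + sqrt(2))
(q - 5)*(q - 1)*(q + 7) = q^3 + q^2 - 37*q + 35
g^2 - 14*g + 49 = (g - 7)^2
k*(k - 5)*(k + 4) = k^3 - k^2 - 20*k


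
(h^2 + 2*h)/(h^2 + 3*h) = (h + 2)/(h + 3)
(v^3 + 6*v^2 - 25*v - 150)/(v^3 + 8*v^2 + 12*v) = (v^2 - 25)/(v*(v + 2))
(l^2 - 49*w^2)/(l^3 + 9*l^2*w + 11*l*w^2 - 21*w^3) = (-l + 7*w)/(-l^2 - 2*l*w + 3*w^2)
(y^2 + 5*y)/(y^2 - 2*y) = (y + 5)/(y - 2)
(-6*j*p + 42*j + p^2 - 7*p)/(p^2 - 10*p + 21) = (-6*j + p)/(p - 3)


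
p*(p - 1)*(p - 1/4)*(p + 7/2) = p^4 + 9*p^3/4 - 33*p^2/8 + 7*p/8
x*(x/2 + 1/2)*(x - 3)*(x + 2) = x^4/2 - 7*x^2/2 - 3*x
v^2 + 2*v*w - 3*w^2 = (v - w)*(v + 3*w)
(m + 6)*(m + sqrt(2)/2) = m^2 + sqrt(2)*m/2 + 6*m + 3*sqrt(2)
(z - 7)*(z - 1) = z^2 - 8*z + 7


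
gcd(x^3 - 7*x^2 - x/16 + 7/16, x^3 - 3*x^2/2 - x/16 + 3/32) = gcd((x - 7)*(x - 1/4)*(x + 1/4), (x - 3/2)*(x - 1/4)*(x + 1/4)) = x^2 - 1/16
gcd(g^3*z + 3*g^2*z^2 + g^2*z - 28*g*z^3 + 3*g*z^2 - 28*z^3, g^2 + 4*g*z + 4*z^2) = 1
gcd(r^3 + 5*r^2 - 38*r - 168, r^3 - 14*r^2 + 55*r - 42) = r - 6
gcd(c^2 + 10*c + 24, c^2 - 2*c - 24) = c + 4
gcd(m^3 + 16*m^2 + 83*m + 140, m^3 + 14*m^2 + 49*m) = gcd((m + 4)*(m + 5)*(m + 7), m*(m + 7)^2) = m + 7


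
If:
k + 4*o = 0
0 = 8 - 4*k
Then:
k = 2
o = -1/2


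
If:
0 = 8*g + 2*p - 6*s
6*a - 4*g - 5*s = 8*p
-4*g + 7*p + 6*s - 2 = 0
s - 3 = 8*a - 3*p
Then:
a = -19/70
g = -83/140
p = 17/35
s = -22/35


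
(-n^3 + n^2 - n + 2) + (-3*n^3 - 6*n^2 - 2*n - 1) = -4*n^3 - 5*n^2 - 3*n + 1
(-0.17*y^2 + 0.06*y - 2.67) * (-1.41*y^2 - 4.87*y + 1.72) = 0.2397*y^4 + 0.7433*y^3 + 3.1801*y^2 + 13.1061*y - 4.5924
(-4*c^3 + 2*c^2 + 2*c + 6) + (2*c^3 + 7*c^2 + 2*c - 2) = -2*c^3 + 9*c^2 + 4*c + 4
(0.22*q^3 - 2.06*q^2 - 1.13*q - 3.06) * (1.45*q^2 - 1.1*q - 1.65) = 0.319*q^5 - 3.229*q^4 + 0.2645*q^3 + 0.205*q^2 + 5.2305*q + 5.049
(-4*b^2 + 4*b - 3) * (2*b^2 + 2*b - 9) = -8*b^4 + 38*b^2 - 42*b + 27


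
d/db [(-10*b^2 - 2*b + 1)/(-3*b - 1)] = 5*(6*b^2 + 4*b + 1)/(9*b^2 + 6*b + 1)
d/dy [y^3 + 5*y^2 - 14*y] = 3*y^2 + 10*y - 14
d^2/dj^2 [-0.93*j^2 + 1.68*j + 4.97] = -1.86000000000000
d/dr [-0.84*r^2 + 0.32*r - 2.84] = 0.32 - 1.68*r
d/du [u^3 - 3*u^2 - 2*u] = 3*u^2 - 6*u - 2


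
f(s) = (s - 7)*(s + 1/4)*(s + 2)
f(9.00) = 203.50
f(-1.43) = 5.67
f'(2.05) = -22.12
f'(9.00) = 142.25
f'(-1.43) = 4.47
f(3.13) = -67.10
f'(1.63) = -22.76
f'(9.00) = 142.25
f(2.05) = -46.11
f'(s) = (s - 7)*(s + 1/4) + (s - 7)*(s + 2) + (s + 1/4)*(s + 2)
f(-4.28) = -103.65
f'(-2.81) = 35.13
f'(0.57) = -19.69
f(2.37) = -53.01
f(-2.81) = -20.34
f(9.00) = 203.50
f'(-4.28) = 80.37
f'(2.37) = -20.91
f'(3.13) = -15.59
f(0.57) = -13.55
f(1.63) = -36.65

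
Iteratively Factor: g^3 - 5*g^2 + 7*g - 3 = (g - 1)*(g^2 - 4*g + 3) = (g - 3)*(g - 1)*(g - 1)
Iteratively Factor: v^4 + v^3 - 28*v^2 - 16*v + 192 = (v + 4)*(v^3 - 3*v^2 - 16*v + 48) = (v + 4)^2*(v^2 - 7*v + 12) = (v - 3)*(v + 4)^2*(v - 4)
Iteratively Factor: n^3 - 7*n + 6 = (n - 2)*(n^2 + 2*n - 3) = (n - 2)*(n + 3)*(n - 1)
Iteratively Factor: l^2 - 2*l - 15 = (l - 5)*(l + 3)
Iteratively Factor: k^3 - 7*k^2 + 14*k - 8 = (k - 1)*(k^2 - 6*k + 8) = (k - 2)*(k - 1)*(k - 4)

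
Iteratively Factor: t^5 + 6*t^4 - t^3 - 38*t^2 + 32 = (t - 2)*(t^4 + 8*t^3 + 15*t^2 - 8*t - 16) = (t - 2)*(t - 1)*(t^3 + 9*t^2 + 24*t + 16) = (t - 2)*(t - 1)*(t + 4)*(t^2 + 5*t + 4) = (t - 2)*(t - 1)*(t + 4)^2*(t + 1)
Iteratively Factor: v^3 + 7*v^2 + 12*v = (v)*(v^2 + 7*v + 12) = v*(v + 3)*(v + 4)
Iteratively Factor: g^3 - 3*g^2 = (g - 3)*(g^2) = g*(g - 3)*(g)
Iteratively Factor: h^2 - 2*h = (h - 2)*(h)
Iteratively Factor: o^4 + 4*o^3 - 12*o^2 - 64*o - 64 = (o + 4)*(o^3 - 12*o - 16) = (o - 4)*(o + 4)*(o^2 + 4*o + 4) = (o - 4)*(o + 2)*(o + 4)*(o + 2)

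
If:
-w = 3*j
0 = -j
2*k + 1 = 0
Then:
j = 0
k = -1/2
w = 0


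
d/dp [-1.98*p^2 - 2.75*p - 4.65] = -3.96*p - 2.75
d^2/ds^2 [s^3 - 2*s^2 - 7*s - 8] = 6*s - 4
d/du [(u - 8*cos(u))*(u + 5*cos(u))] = 3*u*sin(u) + 2*u + 40*sin(2*u) - 3*cos(u)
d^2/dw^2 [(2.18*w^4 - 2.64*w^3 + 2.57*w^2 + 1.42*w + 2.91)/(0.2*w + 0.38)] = (0.5232*w^4 + 2.43968*w^3 + 2.573664*w^2 - 2.287296*w + 0.759176)/(0.008*w^3 + 0.0456*w^2 + 0.08664*w + 0.054872)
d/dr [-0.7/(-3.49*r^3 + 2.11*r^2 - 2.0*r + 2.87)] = (-7.329*r^2 + 2.954*r - 1.4)/(3.49*r^3 - 2.11*r^2 + 2.0*r - 2.87)^2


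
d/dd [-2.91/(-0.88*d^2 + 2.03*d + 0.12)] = (5.9073 - 5.1216*d)/(-0.88*d^2 + 2.03*d + 0.12)^2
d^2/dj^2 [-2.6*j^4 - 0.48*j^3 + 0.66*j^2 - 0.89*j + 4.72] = -31.2*j^2 - 2.88*j + 1.32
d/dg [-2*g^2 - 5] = -4*g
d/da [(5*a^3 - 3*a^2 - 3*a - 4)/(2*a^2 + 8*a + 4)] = (5*a^4 + 40*a^3 + 21*a^2 - 4*a + 10)/(2*(a^4 + 8*a^3 + 20*a^2 + 16*a + 4))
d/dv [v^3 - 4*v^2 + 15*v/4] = 3*v^2 - 8*v + 15/4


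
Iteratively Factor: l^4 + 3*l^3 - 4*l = (l - 1)*(l^3 + 4*l^2 + 4*l) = (l - 1)*(l + 2)*(l^2 + 2*l) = l*(l - 1)*(l + 2)*(l + 2)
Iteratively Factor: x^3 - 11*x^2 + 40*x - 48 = (x - 3)*(x^2 - 8*x + 16) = (x - 4)*(x - 3)*(x - 4)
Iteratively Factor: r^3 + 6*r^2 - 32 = (r + 4)*(r^2 + 2*r - 8) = (r - 2)*(r + 4)*(r + 4)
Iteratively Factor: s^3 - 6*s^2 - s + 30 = (s + 2)*(s^2 - 8*s + 15) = (s - 5)*(s + 2)*(s - 3)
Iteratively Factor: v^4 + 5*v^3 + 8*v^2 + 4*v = (v)*(v^3 + 5*v^2 + 8*v + 4) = v*(v + 2)*(v^2 + 3*v + 2) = v*(v + 2)^2*(v + 1)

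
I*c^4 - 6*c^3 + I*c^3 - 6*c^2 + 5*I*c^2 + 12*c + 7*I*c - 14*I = (c - 1)*(c + 2)*(c + 7*I)*(I*c + 1)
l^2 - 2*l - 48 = (l - 8)*(l + 6)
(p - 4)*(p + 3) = p^2 - p - 12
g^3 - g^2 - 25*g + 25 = (g - 5)*(g - 1)*(g + 5)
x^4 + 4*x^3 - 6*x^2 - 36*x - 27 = (x - 3)*(x + 1)*(x + 3)^2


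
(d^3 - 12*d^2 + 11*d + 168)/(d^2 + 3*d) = d - 15 + 56/d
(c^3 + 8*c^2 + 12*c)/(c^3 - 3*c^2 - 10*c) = (c + 6)/(c - 5)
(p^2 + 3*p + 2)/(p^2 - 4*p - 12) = (p + 1)/(p - 6)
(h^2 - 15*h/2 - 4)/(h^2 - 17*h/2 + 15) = (2*h^2 - 15*h - 8)/(2*h^2 - 17*h + 30)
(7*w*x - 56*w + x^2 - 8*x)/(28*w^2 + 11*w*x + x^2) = (x - 8)/(4*w + x)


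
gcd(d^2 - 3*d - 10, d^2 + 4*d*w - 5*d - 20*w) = d - 5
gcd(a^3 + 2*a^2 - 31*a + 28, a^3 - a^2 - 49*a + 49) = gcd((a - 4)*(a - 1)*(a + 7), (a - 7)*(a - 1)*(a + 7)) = a^2 + 6*a - 7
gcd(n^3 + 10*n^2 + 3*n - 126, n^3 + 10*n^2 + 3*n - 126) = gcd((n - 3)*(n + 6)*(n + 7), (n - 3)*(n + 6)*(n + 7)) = n^3 + 10*n^2 + 3*n - 126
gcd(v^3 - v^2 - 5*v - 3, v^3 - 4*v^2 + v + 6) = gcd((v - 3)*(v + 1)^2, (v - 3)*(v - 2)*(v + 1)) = v^2 - 2*v - 3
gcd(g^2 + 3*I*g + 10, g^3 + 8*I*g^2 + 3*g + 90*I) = g + 5*I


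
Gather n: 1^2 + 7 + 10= 18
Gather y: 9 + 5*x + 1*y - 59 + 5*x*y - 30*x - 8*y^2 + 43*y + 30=-25*x - 8*y^2 + y*(5*x + 44) - 20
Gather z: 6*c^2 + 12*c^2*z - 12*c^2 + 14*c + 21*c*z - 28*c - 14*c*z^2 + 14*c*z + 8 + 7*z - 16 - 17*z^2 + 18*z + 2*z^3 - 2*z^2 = -6*c^2 - 14*c + 2*z^3 + z^2*(-14*c - 19) + z*(12*c^2 + 35*c + 25) - 8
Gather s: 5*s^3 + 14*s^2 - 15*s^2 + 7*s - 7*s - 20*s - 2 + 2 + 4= 5*s^3 - s^2 - 20*s + 4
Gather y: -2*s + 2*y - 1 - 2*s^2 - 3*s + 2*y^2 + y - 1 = -2*s^2 - 5*s + 2*y^2 + 3*y - 2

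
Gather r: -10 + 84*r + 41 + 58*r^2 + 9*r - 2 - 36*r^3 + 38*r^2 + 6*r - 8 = -36*r^3 + 96*r^2 + 99*r + 21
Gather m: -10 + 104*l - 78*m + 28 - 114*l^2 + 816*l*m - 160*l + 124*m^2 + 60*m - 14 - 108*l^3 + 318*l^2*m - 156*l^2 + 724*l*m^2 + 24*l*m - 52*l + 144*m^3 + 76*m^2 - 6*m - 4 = -108*l^3 - 270*l^2 - 108*l + 144*m^3 + m^2*(724*l + 200) + m*(318*l^2 + 840*l - 24)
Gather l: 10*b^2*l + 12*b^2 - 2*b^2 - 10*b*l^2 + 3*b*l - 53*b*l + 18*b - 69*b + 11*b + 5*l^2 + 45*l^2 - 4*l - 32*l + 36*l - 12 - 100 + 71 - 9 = 10*b^2 - 40*b + l^2*(50 - 10*b) + l*(10*b^2 - 50*b) - 50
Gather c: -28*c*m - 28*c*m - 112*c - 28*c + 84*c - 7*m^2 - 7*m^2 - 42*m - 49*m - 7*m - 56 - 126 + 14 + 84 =c*(-56*m - 56) - 14*m^2 - 98*m - 84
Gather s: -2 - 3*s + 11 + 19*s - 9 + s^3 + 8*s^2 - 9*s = s^3 + 8*s^2 + 7*s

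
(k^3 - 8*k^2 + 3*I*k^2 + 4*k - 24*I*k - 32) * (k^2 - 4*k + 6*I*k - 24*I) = k^5 - 12*k^4 + 9*I*k^4 + 18*k^3 - 108*I*k^3 + 168*k^2 + 312*I*k^2 - 448*k - 288*I*k + 768*I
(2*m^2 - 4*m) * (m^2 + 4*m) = 2*m^4 + 4*m^3 - 16*m^2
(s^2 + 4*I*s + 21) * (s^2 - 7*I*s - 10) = s^4 - 3*I*s^3 + 39*s^2 - 187*I*s - 210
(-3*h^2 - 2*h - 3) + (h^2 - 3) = -2*h^2 - 2*h - 6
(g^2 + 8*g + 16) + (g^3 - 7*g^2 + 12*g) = g^3 - 6*g^2 + 20*g + 16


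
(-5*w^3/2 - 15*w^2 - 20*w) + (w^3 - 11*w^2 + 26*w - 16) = -3*w^3/2 - 26*w^2 + 6*w - 16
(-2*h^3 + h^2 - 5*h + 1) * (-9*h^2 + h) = 18*h^5 - 11*h^4 + 46*h^3 - 14*h^2 + h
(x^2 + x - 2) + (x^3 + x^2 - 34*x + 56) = x^3 + 2*x^2 - 33*x + 54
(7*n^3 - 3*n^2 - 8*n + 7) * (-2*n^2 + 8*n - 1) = -14*n^5 + 62*n^4 - 15*n^3 - 75*n^2 + 64*n - 7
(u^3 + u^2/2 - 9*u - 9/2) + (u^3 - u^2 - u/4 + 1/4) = 2*u^3 - u^2/2 - 37*u/4 - 17/4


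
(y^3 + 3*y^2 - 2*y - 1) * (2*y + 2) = 2*y^4 + 8*y^3 + 2*y^2 - 6*y - 2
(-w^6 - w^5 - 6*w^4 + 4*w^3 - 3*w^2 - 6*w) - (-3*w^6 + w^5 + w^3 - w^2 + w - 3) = 2*w^6 - 2*w^5 - 6*w^4 + 3*w^3 - 2*w^2 - 7*w + 3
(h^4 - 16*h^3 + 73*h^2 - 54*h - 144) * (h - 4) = h^5 - 20*h^4 + 137*h^3 - 346*h^2 + 72*h + 576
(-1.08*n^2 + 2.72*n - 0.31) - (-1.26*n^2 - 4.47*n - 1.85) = 0.18*n^2 + 7.19*n + 1.54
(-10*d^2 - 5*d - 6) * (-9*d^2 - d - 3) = 90*d^4 + 55*d^3 + 89*d^2 + 21*d + 18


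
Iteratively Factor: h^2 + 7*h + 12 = (h + 4)*(h + 3)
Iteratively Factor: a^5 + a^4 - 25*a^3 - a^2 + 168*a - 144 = (a - 3)*(a^4 + 4*a^3 - 13*a^2 - 40*a + 48) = (a - 3)*(a + 4)*(a^3 - 13*a + 12) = (a - 3)^2*(a + 4)*(a^2 + 3*a - 4) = (a - 3)^2*(a + 4)^2*(a - 1)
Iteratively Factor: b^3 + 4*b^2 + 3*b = (b)*(b^2 + 4*b + 3) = b*(b + 3)*(b + 1)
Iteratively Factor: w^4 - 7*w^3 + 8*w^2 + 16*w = (w - 4)*(w^3 - 3*w^2 - 4*w) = (w - 4)*(w + 1)*(w^2 - 4*w) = (w - 4)^2*(w + 1)*(w)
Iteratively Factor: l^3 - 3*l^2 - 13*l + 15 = (l - 1)*(l^2 - 2*l - 15) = (l - 5)*(l - 1)*(l + 3)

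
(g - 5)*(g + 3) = g^2 - 2*g - 15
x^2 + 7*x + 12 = (x + 3)*(x + 4)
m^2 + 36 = (m - 6*I)*(m + 6*I)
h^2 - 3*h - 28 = (h - 7)*(h + 4)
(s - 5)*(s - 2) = s^2 - 7*s + 10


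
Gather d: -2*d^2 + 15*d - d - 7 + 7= -2*d^2 + 14*d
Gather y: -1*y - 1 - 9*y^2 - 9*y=-9*y^2 - 10*y - 1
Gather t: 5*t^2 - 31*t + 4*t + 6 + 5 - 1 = 5*t^2 - 27*t + 10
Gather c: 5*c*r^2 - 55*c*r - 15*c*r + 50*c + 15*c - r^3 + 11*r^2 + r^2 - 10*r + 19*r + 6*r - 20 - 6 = c*(5*r^2 - 70*r + 65) - r^3 + 12*r^2 + 15*r - 26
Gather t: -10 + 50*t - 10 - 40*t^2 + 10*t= -40*t^2 + 60*t - 20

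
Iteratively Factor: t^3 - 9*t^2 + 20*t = (t)*(t^2 - 9*t + 20) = t*(t - 5)*(t - 4)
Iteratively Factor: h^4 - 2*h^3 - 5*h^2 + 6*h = (h - 1)*(h^3 - h^2 - 6*h) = (h - 1)*(h + 2)*(h^2 - 3*h) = h*(h - 1)*(h + 2)*(h - 3)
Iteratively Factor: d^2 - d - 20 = (d + 4)*(d - 5)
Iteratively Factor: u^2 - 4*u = (u)*(u - 4)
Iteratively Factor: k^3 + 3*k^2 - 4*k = (k - 1)*(k^2 + 4*k) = (k - 1)*(k + 4)*(k)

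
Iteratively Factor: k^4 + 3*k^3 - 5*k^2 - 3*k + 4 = (k - 1)*(k^3 + 4*k^2 - k - 4) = (k - 1)*(k + 1)*(k^2 + 3*k - 4) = (k - 1)^2*(k + 1)*(k + 4)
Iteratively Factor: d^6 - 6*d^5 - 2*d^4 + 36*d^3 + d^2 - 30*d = (d + 1)*(d^5 - 7*d^4 + 5*d^3 + 31*d^2 - 30*d) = (d + 1)*(d + 2)*(d^4 - 9*d^3 + 23*d^2 - 15*d) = d*(d + 1)*(d + 2)*(d^3 - 9*d^2 + 23*d - 15) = d*(d - 5)*(d + 1)*(d + 2)*(d^2 - 4*d + 3) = d*(d - 5)*(d - 1)*(d + 1)*(d + 2)*(d - 3)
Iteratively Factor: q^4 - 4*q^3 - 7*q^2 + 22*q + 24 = (q - 3)*(q^3 - q^2 - 10*q - 8) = (q - 3)*(q + 2)*(q^2 - 3*q - 4) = (q - 4)*(q - 3)*(q + 2)*(q + 1)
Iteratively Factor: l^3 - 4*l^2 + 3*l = (l - 1)*(l^2 - 3*l) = l*(l - 1)*(l - 3)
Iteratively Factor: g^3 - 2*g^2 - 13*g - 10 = (g - 5)*(g^2 + 3*g + 2) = (g - 5)*(g + 2)*(g + 1)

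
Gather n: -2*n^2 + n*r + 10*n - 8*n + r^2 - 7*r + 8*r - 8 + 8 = -2*n^2 + n*(r + 2) + r^2 + r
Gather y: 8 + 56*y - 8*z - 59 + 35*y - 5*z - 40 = 91*y - 13*z - 91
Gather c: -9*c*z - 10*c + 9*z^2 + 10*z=c*(-9*z - 10) + 9*z^2 + 10*z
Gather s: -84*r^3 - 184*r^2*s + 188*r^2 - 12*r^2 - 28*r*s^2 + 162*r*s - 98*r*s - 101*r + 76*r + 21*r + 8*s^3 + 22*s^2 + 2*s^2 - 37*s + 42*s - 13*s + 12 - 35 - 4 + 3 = -84*r^3 + 176*r^2 - 4*r + 8*s^3 + s^2*(24 - 28*r) + s*(-184*r^2 + 64*r - 8) - 24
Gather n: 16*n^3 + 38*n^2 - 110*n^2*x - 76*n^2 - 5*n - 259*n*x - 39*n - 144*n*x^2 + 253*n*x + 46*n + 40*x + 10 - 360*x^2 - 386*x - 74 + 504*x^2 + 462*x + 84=16*n^3 + n^2*(-110*x - 38) + n*(-144*x^2 - 6*x + 2) + 144*x^2 + 116*x + 20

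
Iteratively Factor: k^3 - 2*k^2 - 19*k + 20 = (k - 1)*(k^2 - k - 20) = (k - 5)*(k - 1)*(k + 4)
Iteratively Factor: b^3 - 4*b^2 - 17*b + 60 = (b - 5)*(b^2 + b - 12) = (b - 5)*(b - 3)*(b + 4)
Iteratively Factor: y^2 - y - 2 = (y - 2)*(y + 1)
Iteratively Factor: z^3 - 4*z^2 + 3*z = (z - 3)*(z^2 - z) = z*(z - 3)*(z - 1)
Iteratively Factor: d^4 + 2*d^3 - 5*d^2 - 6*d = (d + 1)*(d^3 + d^2 - 6*d) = (d - 2)*(d + 1)*(d^2 + 3*d) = d*(d - 2)*(d + 1)*(d + 3)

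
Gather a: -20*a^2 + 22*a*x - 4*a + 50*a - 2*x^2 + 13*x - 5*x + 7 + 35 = -20*a^2 + a*(22*x + 46) - 2*x^2 + 8*x + 42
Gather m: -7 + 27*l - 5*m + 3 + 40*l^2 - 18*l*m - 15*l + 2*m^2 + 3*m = 40*l^2 + 12*l + 2*m^2 + m*(-18*l - 2) - 4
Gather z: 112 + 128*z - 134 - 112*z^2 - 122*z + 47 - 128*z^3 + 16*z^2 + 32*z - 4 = -128*z^3 - 96*z^2 + 38*z + 21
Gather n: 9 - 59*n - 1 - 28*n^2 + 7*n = -28*n^2 - 52*n + 8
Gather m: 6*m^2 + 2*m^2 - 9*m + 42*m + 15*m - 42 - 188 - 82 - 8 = 8*m^2 + 48*m - 320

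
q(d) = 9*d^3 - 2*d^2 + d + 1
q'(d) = 27*d^2 - 4*d + 1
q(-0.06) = 0.93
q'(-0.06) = 1.34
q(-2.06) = -88.22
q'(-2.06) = 123.82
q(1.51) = 28.94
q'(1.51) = 56.52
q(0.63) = 3.09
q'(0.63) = 9.20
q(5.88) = 1767.41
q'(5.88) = 910.99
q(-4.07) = -642.97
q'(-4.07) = 464.53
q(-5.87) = -1894.14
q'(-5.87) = 954.82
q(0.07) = 1.06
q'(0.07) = 0.85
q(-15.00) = -30839.00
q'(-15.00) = 6136.00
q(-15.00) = -30839.00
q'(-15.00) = 6136.00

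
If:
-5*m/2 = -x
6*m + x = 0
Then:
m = 0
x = 0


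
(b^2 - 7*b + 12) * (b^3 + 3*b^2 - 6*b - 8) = b^5 - 4*b^4 - 15*b^3 + 70*b^2 - 16*b - 96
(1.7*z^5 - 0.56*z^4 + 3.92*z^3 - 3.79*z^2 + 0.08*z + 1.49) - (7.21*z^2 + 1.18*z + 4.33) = 1.7*z^5 - 0.56*z^4 + 3.92*z^3 - 11.0*z^2 - 1.1*z - 2.84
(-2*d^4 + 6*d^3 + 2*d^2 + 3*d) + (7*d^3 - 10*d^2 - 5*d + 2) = -2*d^4 + 13*d^3 - 8*d^2 - 2*d + 2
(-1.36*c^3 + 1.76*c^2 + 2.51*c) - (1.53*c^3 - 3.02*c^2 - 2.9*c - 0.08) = -2.89*c^3 + 4.78*c^2 + 5.41*c + 0.08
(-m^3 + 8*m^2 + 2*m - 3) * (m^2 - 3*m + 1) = -m^5 + 11*m^4 - 23*m^3 - m^2 + 11*m - 3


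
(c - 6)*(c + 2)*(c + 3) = c^3 - c^2 - 24*c - 36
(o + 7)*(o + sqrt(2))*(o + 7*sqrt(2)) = o^3 + 7*o^2 + 8*sqrt(2)*o^2 + 14*o + 56*sqrt(2)*o + 98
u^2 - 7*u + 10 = (u - 5)*(u - 2)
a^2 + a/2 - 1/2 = (a - 1/2)*(a + 1)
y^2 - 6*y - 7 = (y - 7)*(y + 1)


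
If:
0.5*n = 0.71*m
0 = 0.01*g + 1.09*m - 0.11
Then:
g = 11.0 - 76.7605633802817*n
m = 0.704225352112676*n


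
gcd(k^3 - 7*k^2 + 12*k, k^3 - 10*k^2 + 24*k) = k^2 - 4*k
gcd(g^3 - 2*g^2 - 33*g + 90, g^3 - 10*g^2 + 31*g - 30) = g^2 - 8*g + 15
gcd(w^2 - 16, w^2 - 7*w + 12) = w - 4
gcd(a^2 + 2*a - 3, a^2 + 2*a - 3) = a^2 + 2*a - 3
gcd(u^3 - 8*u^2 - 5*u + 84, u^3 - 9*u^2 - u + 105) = u^2 - 4*u - 21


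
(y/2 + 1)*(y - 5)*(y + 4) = y^3/2 + y^2/2 - 11*y - 20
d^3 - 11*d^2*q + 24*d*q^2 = d*(d - 8*q)*(d - 3*q)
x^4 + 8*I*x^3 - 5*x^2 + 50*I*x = x*(x - 2*I)*(x + 5*I)^2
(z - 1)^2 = z^2 - 2*z + 1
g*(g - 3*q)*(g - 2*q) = g^3 - 5*g^2*q + 6*g*q^2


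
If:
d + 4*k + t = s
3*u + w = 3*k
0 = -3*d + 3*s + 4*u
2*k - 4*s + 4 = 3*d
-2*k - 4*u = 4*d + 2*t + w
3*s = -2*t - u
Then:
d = 44/339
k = 212/339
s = 412/339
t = -160/113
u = -92/113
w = 488/113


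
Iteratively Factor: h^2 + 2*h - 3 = (h + 3)*(h - 1)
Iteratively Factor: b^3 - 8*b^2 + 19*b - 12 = (b - 4)*(b^2 - 4*b + 3) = (b - 4)*(b - 3)*(b - 1)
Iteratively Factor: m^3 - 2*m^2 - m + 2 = (m - 2)*(m^2 - 1) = (m - 2)*(m + 1)*(m - 1)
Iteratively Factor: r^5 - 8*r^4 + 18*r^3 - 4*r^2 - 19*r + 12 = (r + 1)*(r^4 - 9*r^3 + 27*r^2 - 31*r + 12) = (r - 1)*(r + 1)*(r^3 - 8*r^2 + 19*r - 12) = (r - 4)*(r - 1)*(r + 1)*(r^2 - 4*r + 3) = (r - 4)*(r - 1)^2*(r + 1)*(r - 3)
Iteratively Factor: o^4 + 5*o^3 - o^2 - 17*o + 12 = (o - 1)*(o^3 + 6*o^2 + 5*o - 12) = (o - 1)*(o + 4)*(o^2 + 2*o - 3) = (o - 1)^2*(o + 4)*(o + 3)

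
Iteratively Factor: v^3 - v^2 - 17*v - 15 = (v - 5)*(v^2 + 4*v + 3) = (v - 5)*(v + 3)*(v + 1)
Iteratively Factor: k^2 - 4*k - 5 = (k - 5)*(k + 1)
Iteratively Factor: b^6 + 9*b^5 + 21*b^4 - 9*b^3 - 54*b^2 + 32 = (b + 4)*(b^5 + 5*b^4 + b^3 - 13*b^2 - 2*b + 8) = (b - 1)*(b + 4)*(b^4 + 6*b^3 + 7*b^2 - 6*b - 8) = (b - 1)*(b + 4)^2*(b^3 + 2*b^2 - b - 2) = (b - 1)^2*(b + 4)^2*(b^2 + 3*b + 2) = (b - 1)^2*(b + 2)*(b + 4)^2*(b + 1)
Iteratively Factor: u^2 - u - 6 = (u + 2)*(u - 3)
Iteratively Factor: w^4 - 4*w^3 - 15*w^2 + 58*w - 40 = (w + 4)*(w^3 - 8*w^2 + 17*w - 10) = (w - 1)*(w + 4)*(w^2 - 7*w + 10) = (w - 2)*(w - 1)*(w + 4)*(w - 5)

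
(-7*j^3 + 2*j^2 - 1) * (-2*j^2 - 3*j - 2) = 14*j^5 + 17*j^4 + 8*j^3 - 2*j^2 + 3*j + 2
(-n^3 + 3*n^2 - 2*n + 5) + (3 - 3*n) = -n^3 + 3*n^2 - 5*n + 8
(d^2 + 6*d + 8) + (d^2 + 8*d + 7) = 2*d^2 + 14*d + 15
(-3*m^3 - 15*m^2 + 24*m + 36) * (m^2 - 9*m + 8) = -3*m^5 + 12*m^4 + 135*m^3 - 300*m^2 - 132*m + 288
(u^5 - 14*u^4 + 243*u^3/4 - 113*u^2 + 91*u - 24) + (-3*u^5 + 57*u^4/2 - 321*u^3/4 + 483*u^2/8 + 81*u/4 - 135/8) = -2*u^5 + 29*u^4/2 - 39*u^3/2 - 421*u^2/8 + 445*u/4 - 327/8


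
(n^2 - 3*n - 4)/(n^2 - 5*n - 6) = (n - 4)/(n - 6)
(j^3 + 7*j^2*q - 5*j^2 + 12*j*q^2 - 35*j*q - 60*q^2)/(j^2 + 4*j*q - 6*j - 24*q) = (j^2 + 3*j*q - 5*j - 15*q)/(j - 6)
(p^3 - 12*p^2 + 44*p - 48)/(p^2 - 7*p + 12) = (p^2 - 8*p + 12)/(p - 3)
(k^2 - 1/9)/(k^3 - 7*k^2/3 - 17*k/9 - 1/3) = (3*k - 1)/(3*k^2 - 8*k - 3)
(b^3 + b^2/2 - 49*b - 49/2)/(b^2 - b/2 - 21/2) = (-2*b^3 - b^2 + 98*b + 49)/(-2*b^2 + b + 21)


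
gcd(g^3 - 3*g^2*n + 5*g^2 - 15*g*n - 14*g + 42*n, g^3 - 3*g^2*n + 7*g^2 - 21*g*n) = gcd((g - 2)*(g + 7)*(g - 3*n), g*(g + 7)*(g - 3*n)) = g^2 - 3*g*n + 7*g - 21*n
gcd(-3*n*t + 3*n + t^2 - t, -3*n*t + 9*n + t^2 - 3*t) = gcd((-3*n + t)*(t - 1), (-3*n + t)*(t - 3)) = -3*n + t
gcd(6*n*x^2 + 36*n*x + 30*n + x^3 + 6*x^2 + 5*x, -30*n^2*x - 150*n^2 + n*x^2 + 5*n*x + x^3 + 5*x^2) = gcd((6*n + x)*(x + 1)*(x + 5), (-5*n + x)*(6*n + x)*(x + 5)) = 6*n*x + 30*n + x^2 + 5*x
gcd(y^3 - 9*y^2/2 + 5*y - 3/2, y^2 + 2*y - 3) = y - 1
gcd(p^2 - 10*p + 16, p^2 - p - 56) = p - 8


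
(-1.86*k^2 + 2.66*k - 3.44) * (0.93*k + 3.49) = -1.7298*k^3 - 4.0176*k^2 + 6.0842*k - 12.0056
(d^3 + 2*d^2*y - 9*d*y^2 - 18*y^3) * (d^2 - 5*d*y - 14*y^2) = d^5 - 3*d^4*y - 33*d^3*y^2 - d^2*y^3 + 216*d*y^4 + 252*y^5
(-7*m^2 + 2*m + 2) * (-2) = 14*m^2 - 4*m - 4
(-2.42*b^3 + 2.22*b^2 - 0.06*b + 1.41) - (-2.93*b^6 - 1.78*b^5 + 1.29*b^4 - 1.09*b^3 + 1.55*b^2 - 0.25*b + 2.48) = 2.93*b^6 + 1.78*b^5 - 1.29*b^4 - 1.33*b^3 + 0.67*b^2 + 0.19*b - 1.07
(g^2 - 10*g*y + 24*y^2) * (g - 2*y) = g^3 - 12*g^2*y + 44*g*y^2 - 48*y^3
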